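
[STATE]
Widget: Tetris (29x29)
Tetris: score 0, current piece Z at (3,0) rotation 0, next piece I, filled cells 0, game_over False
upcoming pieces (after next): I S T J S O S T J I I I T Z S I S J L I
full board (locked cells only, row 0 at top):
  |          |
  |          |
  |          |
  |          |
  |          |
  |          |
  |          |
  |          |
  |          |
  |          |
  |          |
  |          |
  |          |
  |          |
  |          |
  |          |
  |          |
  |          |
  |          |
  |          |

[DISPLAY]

   ▓▓     │Next:             
    ▓▓    │████              
          │                  
          │                  
          │                  
          │                  
          │Score:            
          │0                 
          │                  
          │                  
          │                  
          │                  
          │                  
          │                  
          │                  
          │                  
          │                  
          │                  
          │                  
          │                  
          │                  
          │                  
          │                  
          │                  
          │                  
          │                  
          │                  
          │                  
          │                  


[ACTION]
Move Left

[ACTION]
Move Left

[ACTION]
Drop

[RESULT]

          │Next:             
 ▓▓       │████              
  ▓▓      │                  
          │                  
          │                  
          │                  
          │Score:            
          │0                 
          │                  
          │                  
          │                  
          │                  
          │                  
          │                  
          │                  
          │                  
          │                  
          │                  
          │                  
          │                  
          │                  
          │                  
          │                  
          │                  
          │                  
          │                  
          │                  
          │                  
          │                  


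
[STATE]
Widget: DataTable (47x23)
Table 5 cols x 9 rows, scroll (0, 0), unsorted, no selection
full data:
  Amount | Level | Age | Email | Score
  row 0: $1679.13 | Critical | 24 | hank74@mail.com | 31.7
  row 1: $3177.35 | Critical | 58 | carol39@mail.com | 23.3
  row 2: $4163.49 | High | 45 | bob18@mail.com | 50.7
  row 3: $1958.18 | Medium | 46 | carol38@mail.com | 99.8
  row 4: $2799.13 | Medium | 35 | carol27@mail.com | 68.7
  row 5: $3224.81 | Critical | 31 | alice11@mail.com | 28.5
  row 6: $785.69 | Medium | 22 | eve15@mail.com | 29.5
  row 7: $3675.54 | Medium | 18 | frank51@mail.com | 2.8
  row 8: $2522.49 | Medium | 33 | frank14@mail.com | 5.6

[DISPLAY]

Amount  │Level   │Age│Email           │Score   
────────┼────────┼───┼────────────────┼─────   
$1679.13│Critical│24 │hank74@mail.com │31.7    
$3177.35│Critical│58 │carol39@mail.com│23.3    
$4163.49│High    │45 │bob18@mail.com  │50.7    
$1958.18│Medium  │46 │carol38@mail.com│99.8    
$2799.13│Medium  │35 │carol27@mail.com│68.7    
$3224.81│Critical│31 │alice11@mail.com│28.5    
$785.69 │Medium  │22 │eve15@mail.com  │29.5    
$3675.54│Medium  │18 │frank51@mail.com│2.8     
$2522.49│Medium  │33 │frank14@mail.com│5.6     
                                               
                                               
                                               
                                               
                                               
                                               
                                               
                                               
                                               
                                               
                                               
                                               


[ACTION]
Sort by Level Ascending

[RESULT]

Amount  │Level  ▲│Age│Email           │Score   
────────┼────────┼───┼────────────────┼─────   
$1679.13│Critical│24 │hank74@mail.com │31.7    
$3177.35│Critical│58 │carol39@mail.com│23.3    
$3224.81│Critical│31 │alice11@mail.com│28.5    
$4163.49│High    │45 │bob18@mail.com  │50.7    
$1958.18│Medium  │46 │carol38@mail.com│99.8    
$2799.13│Medium  │35 │carol27@mail.com│68.7    
$785.69 │Medium  │22 │eve15@mail.com  │29.5    
$3675.54│Medium  │18 │frank51@mail.com│2.8     
$2522.49│Medium  │33 │frank14@mail.com│5.6     
                                               
                                               
                                               
                                               
                                               
                                               
                                               
                                               
                                               
                                               
                                               
                                               


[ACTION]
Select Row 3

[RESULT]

Amount  │Level  ▲│Age│Email           │Score   
────────┼────────┼───┼────────────────┼─────   
$1679.13│Critical│24 │hank74@mail.com │31.7    
$3177.35│Critical│58 │carol39@mail.com│23.3    
$3224.81│Critical│31 │alice11@mail.com│28.5    
>4163.49│High    │45 │bob18@mail.com  │50.7    
$1958.18│Medium  │46 │carol38@mail.com│99.8    
$2799.13│Medium  │35 │carol27@mail.com│68.7    
$785.69 │Medium  │22 │eve15@mail.com  │29.5    
$3675.54│Medium  │18 │frank51@mail.com│2.8     
$2522.49│Medium  │33 │frank14@mail.com│5.6     
                                               
                                               
                                               
                                               
                                               
                                               
                                               
                                               
                                               
                                               
                                               
                                               


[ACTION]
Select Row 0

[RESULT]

Amount  │Level  ▲│Age│Email           │Score   
────────┼────────┼───┼────────────────┼─────   
>1679.13│Critical│24 │hank74@mail.com │31.7    
$3177.35│Critical│58 │carol39@mail.com│23.3    
$3224.81│Critical│31 │alice11@mail.com│28.5    
$4163.49│High    │45 │bob18@mail.com  │50.7    
$1958.18│Medium  │46 │carol38@mail.com│99.8    
$2799.13│Medium  │35 │carol27@mail.com│68.7    
$785.69 │Medium  │22 │eve15@mail.com  │29.5    
$3675.54│Medium  │18 │frank51@mail.com│2.8     
$2522.49│Medium  │33 │frank14@mail.com│5.6     
                                               
                                               
                                               
                                               
                                               
                                               
                                               
                                               
                                               
                                               
                                               
                                               


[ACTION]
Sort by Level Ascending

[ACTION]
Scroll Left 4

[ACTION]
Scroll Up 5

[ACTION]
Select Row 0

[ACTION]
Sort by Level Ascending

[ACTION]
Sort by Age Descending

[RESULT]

Amount  │Level   │Ag▼│Email           │Score   
────────┼────────┼───┼────────────────┼─────   
>3177.35│Critical│58 │carol39@mail.com│23.3    
$1958.18│Medium  │46 │carol38@mail.com│99.8    
$4163.49│High    │45 │bob18@mail.com  │50.7    
$2799.13│Medium  │35 │carol27@mail.com│68.7    
$2522.49│Medium  │33 │frank14@mail.com│5.6     
$3224.81│Critical│31 │alice11@mail.com│28.5    
$1679.13│Critical│24 │hank74@mail.com │31.7    
$785.69 │Medium  │22 │eve15@mail.com  │29.5    
$3675.54│Medium  │18 │frank51@mail.com│2.8     
                                               
                                               
                                               
                                               
                                               
                                               
                                               
                                               
                                               
                                               
                                               
                                               


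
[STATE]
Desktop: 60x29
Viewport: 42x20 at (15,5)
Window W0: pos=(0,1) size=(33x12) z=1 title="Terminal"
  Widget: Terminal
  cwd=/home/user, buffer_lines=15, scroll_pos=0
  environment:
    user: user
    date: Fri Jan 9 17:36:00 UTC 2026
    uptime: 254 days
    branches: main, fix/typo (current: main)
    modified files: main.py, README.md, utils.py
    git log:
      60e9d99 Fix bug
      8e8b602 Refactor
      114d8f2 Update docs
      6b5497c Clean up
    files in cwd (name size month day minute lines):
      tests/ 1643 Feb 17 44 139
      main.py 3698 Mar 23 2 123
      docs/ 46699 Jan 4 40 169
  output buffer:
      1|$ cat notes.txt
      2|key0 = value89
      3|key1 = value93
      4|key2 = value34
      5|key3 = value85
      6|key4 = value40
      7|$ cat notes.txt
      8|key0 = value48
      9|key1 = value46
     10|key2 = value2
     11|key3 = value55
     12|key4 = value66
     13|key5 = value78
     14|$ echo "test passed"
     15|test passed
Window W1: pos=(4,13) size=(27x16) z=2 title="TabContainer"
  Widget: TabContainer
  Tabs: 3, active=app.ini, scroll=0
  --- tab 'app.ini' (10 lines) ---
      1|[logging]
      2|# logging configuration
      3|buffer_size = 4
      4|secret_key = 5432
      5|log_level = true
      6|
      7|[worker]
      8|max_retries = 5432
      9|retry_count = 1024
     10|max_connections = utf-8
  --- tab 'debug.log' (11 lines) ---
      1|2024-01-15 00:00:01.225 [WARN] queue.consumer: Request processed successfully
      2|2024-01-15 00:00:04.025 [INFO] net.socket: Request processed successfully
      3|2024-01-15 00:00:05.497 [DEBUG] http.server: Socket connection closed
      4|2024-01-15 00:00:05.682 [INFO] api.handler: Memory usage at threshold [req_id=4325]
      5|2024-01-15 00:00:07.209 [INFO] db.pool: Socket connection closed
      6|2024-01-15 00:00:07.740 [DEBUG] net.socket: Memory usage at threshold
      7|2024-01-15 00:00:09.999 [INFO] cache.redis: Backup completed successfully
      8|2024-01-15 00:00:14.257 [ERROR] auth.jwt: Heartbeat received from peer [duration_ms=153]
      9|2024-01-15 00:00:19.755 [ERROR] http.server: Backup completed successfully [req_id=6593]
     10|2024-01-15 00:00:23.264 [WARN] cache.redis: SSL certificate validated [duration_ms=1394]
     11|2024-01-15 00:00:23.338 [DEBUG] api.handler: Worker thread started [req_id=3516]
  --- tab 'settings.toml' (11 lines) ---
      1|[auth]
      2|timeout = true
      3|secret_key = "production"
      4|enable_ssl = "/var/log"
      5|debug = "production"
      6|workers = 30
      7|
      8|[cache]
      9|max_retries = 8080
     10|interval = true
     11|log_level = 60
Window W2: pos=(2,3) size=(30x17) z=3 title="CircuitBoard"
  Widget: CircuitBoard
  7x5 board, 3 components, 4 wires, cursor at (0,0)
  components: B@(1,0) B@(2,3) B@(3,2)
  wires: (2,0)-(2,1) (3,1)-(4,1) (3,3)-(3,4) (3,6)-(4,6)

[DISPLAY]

────────────────┨┃                        
 5 6            ┃┃                        
                ┃┃                        
                ┃┃                        
                ┃┃                        
                ┃┃                        
    B           ┃┃                        
                ┃┛                        
B   · ─ ·       ┃                         
                ┃                         
                ┃                         
)               ┃                         
                ┃                         
                ┃                         
━━━━━━━━━━━━━━━━┛                         
e = 4          ┃                          
 = 5432        ┃                          
= true         ┃                          
               ┃                          
               ┃                          


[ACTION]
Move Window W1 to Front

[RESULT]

────────────────┨┃                        
 5 6            ┃┃                        
                ┃┃                        
                ┃┃                        
                ┃┃                        
                ┃┃                        
    B           ┃┃                        
                ┃┛                        
━━━━━━━━━━━━━━━┓┃                         
ner            ┃┃                         
───────────────┨┃                         
 debug.log │ se┃┃                         
───────────────┃┃                         
               ┃┃                         
configuration  ┃┛                         
e = 4          ┃                          
 = 5432        ┃                          
= true         ┃                          
               ┃                          
               ┃                          


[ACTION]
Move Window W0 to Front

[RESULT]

                 ┃                        
                 ┃                        
                 ┃                        
                 ┃                        
                 ┃                        
t                ┃                        
                 ┃                        
━━━━━━━━━━━━━━━━━┛                        
━━━━━━━━━━━━━━━┓┃                         
ner            ┃┃                         
───────────────┨┃                         
 debug.log │ se┃┃                         
───────────────┃┃                         
               ┃┃                         
configuration  ┃┛                         
e = 4          ┃                          
 = 5432        ┃                          
= true         ┃                          
               ┃                          
               ┃                          


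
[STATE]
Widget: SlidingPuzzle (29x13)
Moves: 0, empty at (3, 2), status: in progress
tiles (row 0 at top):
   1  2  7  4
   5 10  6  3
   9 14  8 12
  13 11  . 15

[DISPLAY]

┌────┬────┬────┬────┐        
│  1 │  2 │  7 │  4 │        
├────┼────┼────┼────┤        
│  5 │ 10 │  6 │  3 │        
├────┼────┼────┼────┤        
│  9 │ 14 │  8 │ 12 │        
├────┼────┼────┼────┤        
│ 13 │ 11 │    │ 15 │        
└────┴────┴────┴────┘        
Moves: 0                     
                             
                             
                             


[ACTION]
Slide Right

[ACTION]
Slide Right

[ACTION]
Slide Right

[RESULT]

┌────┬────┬────┬────┐        
│  1 │  2 │  7 │  4 │        
├────┼────┼────┼────┤        
│  5 │ 10 │  6 │  3 │        
├────┼────┼────┼────┤        
│  9 │ 14 │  8 │ 12 │        
├────┼────┼────┼────┤        
│    │ 13 │ 11 │ 15 │        
└────┴────┴────┴────┘        
Moves: 2                     
                             
                             
                             


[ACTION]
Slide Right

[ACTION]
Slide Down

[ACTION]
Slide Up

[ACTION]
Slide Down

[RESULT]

┌────┬────┬────┬────┐        
│  1 │  2 │  7 │  4 │        
├────┼────┼────┼────┤        
│  5 │ 10 │  6 │  3 │        
├────┼────┼────┼────┤        
│    │ 14 │  8 │ 12 │        
├────┼────┼────┼────┤        
│  9 │ 13 │ 11 │ 15 │        
└────┴────┴────┴────┘        
Moves: 5                     
                             
                             
                             


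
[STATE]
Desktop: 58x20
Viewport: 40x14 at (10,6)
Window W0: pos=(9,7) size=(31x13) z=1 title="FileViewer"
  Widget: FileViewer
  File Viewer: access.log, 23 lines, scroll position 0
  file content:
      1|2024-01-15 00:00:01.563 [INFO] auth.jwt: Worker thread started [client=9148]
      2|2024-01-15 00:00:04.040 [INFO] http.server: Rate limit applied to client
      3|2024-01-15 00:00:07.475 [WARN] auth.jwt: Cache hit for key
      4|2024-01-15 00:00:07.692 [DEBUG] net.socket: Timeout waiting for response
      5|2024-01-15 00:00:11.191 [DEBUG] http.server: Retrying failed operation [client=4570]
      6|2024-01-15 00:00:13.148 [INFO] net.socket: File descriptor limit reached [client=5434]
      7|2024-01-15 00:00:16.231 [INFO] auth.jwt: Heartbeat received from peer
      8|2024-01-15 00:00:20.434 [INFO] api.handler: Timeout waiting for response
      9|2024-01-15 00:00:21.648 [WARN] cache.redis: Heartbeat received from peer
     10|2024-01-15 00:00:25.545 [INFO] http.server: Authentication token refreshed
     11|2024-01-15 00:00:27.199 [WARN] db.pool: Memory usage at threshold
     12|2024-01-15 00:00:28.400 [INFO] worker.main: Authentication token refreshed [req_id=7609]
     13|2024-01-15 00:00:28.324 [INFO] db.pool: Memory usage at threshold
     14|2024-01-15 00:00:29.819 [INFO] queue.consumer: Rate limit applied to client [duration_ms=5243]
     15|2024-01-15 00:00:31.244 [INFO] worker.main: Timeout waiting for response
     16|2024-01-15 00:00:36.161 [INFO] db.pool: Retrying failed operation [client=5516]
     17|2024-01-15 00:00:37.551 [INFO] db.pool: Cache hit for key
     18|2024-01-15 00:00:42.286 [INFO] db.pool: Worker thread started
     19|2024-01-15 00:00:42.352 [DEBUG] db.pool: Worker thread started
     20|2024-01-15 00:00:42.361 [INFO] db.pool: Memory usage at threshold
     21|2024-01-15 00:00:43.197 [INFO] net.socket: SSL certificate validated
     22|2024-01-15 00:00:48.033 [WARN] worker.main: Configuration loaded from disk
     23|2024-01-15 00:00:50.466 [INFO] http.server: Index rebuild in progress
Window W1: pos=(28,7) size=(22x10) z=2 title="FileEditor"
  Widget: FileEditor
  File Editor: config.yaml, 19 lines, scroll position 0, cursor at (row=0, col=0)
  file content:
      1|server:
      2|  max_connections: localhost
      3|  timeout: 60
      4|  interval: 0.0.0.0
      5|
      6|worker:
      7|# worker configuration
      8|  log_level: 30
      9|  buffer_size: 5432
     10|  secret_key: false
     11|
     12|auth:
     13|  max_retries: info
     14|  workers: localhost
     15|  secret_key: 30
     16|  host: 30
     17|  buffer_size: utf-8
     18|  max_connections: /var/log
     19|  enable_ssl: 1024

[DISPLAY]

                                        
━━━━━━━━━━━━━━━━━━┏━━━━━━━━━━━━━━━━━━━━┓
 FileViewer       ┃ FileEditor         ┃
──────────────────┠────────────────────┨
2024-01-15 00:00:0┃█erver:            ▲┃
2024-01-15 00:00:0┃  max_connections: █┃
2024-01-15 00:00:0┃  timeout: 60      ░┃
2024-01-15 00:00:0┃  interval: 0.0.0.0░┃
2024-01-15 00:00:1┃                   ░┃
2024-01-15 00:00:1┃worker:            ▼┃
2024-01-15 00:00:1┗━━━━━━━━━━━━━━━━━━━━┛
2024-01-15 00:00:20.434 [INF░┃          
2024-01-15 00:00:21.648 [WAR▼┃          
━━━━━━━━━━━━━━━━━━━━━━━━━━━━━┛          


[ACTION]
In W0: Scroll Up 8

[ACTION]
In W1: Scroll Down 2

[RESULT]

                                        
━━━━━━━━━━━━━━━━━━┏━━━━━━━━━━━━━━━━━━━━┓
 FileViewer       ┃ FileEditor         ┃
──────────────────┠────────────────────┨
2024-01-15 00:00:0┃  timeout: 60      ▲┃
2024-01-15 00:00:0┃  interval: 0.0.0.0█┃
2024-01-15 00:00:0┃                   ░┃
2024-01-15 00:00:0┃worker:            ░┃
2024-01-15 00:00:1┃# worker configurat░┃
2024-01-15 00:00:1┃  log_level: 30    ▼┃
2024-01-15 00:00:1┗━━━━━━━━━━━━━━━━━━━━┛
2024-01-15 00:00:20.434 [INF░┃          
2024-01-15 00:00:21.648 [WAR▼┃          
━━━━━━━━━━━━━━━━━━━━━━━━━━━━━┛          


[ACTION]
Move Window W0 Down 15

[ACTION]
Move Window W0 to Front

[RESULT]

                                        
━━━━━━━━━━━━━━━━━━━━━━━━━━━━━┓━━━━━━━━━┓
 FileViewer                  ┃         ┃
─────────────────────────────┨─────────┨
2024-01-15 00:00:01.563 [INF▲┃60      ▲┃
2024-01-15 00:00:04.040 [INF█┃ 0.0.0.0█┃
2024-01-15 00:00:07.475 [WAR░┃        ░┃
2024-01-15 00:00:07.692 [DEB░┃        ░┃
2024-01-15 00:00:11.191 [DEB░┃nfigurat░┃
2024-01-15 00:00:13.148 [INF░┃: 30    ▼┃
2024-01-15 00:00:16.231 [INF░┃━━━━━━━━━┛
2024-01-15 00:00:20.434 [INF░┃          
2024-01-15 00:00:21.648 [WAR▼┃          
━━━━━━━━━━━━━━━━━━━━━━━━━━━━━┛          


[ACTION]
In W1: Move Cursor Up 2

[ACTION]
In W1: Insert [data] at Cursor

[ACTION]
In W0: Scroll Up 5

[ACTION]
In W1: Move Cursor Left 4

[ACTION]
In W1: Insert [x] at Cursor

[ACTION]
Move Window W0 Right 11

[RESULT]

                                        
          ┏━━━━━━━━━━━━━━━━━━━━━━━━━━━━━
          ┃ FileViewer                  
          ┠─────────────────────────────
          ┃2024-01-15 00:00:01.563 [INF▲
          ┃2024-01-15 00:00:04.040 [INF█
          ┃2024-01-15 00:00:07.475 [WAR░
          ┃2024-01-15 00:00:07.692 [DEB░
          ┃2024-01-15 00:00:11.191 [DEB░
          ┃2024-01-15 00:00:13.148 [INF░
          ┃2024-01-15 00:00:16.231 [INF░
          ┃2024-01-15 00:00:20.434 [INF░
          ┃2024-01-15 00:00:21.648 [WAR▼
          ┗━━━━━━━━━━━━━━━━━━━━━━━━━━━━━


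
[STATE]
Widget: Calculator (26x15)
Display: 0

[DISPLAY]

                         0
┌───┬───┬───┬───┐         
│ 7 │ 8 │ 9 │ ÷ │         
├───┼───┼───┼───┤         
│ 4 │ 5 │ 6 │ × │         
├───┼───┼───┼───┤         
│ 1 │ 2 │ 3 │ - │         
├───┼───┼───┼───┤         
│ 0 │ . │ = │ + │         
├───┼───┼───┼───┤         
│ C │ MC│ MR│ M+│         
└───┴───┴───┴───┘         
                          
                          
                          


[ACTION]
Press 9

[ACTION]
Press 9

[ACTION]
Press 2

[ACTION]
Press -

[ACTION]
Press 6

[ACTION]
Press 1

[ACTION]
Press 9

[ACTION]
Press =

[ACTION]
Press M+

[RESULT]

                       373
┌───┬───┬───┬───┐         
│ 7 │ 8 │ 9 │ ÷ │         
├───┼───┼───┼───┤         
│ 4 │ 5 │ 6 │ × │         
├───┼───┼───┼───┤         
│ 1 │ 2 │ 3 │ - │         
├───┼───┼───┼───┤         
│ 0 │ . │ = │ + │         
├───┼───┼───┼───┤         
│ C │ MC│ MR│ M+│         
└───┴───┴───┴───┘         
                          
                          
                          


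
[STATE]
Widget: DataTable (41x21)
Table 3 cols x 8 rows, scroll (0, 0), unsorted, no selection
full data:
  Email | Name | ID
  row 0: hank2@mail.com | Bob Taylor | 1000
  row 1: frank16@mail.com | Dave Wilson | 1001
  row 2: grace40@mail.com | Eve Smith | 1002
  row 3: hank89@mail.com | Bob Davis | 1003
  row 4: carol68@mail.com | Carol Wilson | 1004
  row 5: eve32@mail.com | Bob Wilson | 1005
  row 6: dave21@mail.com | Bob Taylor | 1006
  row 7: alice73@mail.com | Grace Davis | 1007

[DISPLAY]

Email           │Name        │ID         
────────────────┼────────────┼────       
hank2@mail.com  │Bob Taylor  │1000       
frank16@mail.com│Dave Wilson │1001       
grace40@mail.com│Eve Smith   │1002       
hank89@mail.com │Bob Davis   │1003       
carol68@mail.com│Carol Wilson│1004       
eve32@mail.com  │Bob Wilson  │1005       
dave21@mail.com │Bob Taylor  │1006       
alice73@mail.com│Grace Davis │1007       
                                         
                                         
                                         
                                         
                                         
                                         
                                         
                                         
                                         
                                         
                                         


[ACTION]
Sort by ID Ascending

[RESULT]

Email           │Name        │ID ▲       
────────────────┼────────────┼────       
hank2@mail.com  │Bob Taylor  │1000       
frank16@mail.com│Dave Wilson │1001       
grace40@mail.com│Eve Smith   │1002       
hank89@mail.com │Bob Davis   │1003       
carol68@mail.com│Carol Wilson│1004       
eve32@mail.com  │Bob Wilson  │1005       
dave21@mail.com │Bob Taylor  │1006       
alice73@mail.com│Grace Davis │1007       
                                         
                                         
                                         
                                         
                                         
                                         
                                         
                                         
                                         
                                         
                                         


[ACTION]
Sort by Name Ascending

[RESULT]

Email           │Name       ▲│ID         
────────────────┼────────────┼────       
hank89@mail.com │Bob Davis   │1003       
hank2@mail.com  │Bob Taylor  │1000       
dave21@mail.com │Bob Taylor  │1006       
eve32@mail.com  │Bob Wilson  │1005       
carol68@mail.com│Carol Wilson│1004       
frank16@mail.com│Dave Wilson │1001       
grace40@mail.com│Eve Smith   │1002       
alice73@mail.com│Grace Davis │1007       
                                         
                                         
                                         
                                         
                                         
                                         
                                         
                                         
                                         
                                         
                                         


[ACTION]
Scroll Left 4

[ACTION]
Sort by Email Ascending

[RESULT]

Email          ▲│Name        │ID         
────────────────┼────────────┼────       
alice73@mail.com│Grace Davis │1007       
carol68@mail.com│Carol Wilson│1004       
dave21@mail.com │Bob Taylor  │1006       
eve32@mail.com  │Bob Wilson  │1005       
frank16@mail.com│Dave Wilson │1001       
grace40@mail.com│Eve Smith   │1002       
hank2@mail.com  │Bob Taylor  │1000       
hank89@mail.com │Bob Davis   │1003       
                                         
                                         
                                         
                                         
                                         
                                         
                                         
                                         
                                         
                                         
                                         


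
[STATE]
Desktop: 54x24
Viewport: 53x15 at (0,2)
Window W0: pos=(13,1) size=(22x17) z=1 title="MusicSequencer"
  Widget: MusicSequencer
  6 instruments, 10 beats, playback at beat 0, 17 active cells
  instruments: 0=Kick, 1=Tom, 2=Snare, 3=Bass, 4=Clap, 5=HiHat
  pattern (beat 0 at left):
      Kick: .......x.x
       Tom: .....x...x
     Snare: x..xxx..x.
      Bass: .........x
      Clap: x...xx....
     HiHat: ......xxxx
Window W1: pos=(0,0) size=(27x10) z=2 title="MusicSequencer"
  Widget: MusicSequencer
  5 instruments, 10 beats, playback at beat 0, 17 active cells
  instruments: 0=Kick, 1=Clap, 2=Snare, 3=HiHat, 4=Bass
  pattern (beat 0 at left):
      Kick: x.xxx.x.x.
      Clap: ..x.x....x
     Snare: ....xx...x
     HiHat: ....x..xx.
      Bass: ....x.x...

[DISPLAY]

┠─────────────────────────┨er     ┃                  
┃      ▼123456789         ┃───────┨                  
┃  Kick█·███·█·█·         ┃789    ┃                  
┃  Clap··█·█····█         ┃█·█    ┃                  
┃ Snare····██···█         ┃··█    ┃                  
┃ HiHat····█··██·         ┃·█·    ┃                  
┃  Bass····█·█···         ┃··█    ┃                  
┗━━━━━━━━━━━━━━━━━━━━━━━━━┛···    ┃                  
             ┃ HiHat······████    ┃                  
             ┃                    ┃                  
             ┃                    ┃                  
             ┃                    ┃                  
             ┃                    ┃                  
             ┃                    ┃                  
             ┃                    ┃                  


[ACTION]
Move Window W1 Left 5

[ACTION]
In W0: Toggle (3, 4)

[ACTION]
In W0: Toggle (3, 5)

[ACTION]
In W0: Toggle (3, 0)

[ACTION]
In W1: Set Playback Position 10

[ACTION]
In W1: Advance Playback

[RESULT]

┠─────────────────────────┨er     ┃                  
┃      0▼23456789         ┃───────┨                  
┃  Kick█·███·█·█·         ┃789    ┃                  
┃  Clap··█·█····█         ┃█·█    ┃                  
┃ Snare····██···█         ┃··█    ┃                  
┃ HiHat····█··██·         ┃·█·    ┃                  
┃  Bass····█·█···         ┃··█    ┃                  
┗━━━━━━━━━━━━━━━━━━━━━━━━━┛···    ┃                  
             ┃ HiHat······████    ┃                  
             ┃                    ┃                  
             ┃                    ┃                  
             ┃                    ┃                  
             ┃                    ┃                  
             ┃                    ┃                  
             ┃                    ┃                  


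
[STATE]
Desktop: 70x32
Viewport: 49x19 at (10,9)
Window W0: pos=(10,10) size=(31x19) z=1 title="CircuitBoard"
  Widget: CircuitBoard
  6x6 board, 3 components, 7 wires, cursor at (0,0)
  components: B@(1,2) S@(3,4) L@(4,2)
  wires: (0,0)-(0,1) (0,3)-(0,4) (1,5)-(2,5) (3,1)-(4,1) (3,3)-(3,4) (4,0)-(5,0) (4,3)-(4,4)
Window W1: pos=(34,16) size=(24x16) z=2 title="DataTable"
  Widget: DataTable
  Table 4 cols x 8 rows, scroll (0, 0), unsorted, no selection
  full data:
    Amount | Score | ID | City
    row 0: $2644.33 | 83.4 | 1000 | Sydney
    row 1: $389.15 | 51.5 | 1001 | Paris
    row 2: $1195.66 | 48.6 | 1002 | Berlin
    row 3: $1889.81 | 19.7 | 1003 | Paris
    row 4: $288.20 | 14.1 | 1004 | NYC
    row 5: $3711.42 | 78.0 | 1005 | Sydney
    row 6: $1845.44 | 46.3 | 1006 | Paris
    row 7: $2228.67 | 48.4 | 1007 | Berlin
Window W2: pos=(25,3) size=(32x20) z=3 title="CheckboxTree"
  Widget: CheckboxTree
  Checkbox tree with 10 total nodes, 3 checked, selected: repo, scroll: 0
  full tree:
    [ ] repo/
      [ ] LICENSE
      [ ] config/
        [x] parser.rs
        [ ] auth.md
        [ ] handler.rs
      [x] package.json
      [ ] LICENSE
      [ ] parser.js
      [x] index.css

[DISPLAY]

               ┃     [x] parser.rs            ┃  
┏━━━━━━━━━━━━━━┃     [ ] auth.md              ┃  
┃ CircuitBoard ┃     [ ] handler.rs           ┃  
┠──────────────┃   [x] package.json           ┃  
┃   0 1 2 3 4 5┃   [ ] LICENSE                ┃  
┃0  [.]─ ·     ┃   [ ] parser.js              ┃  
┃              ┃   [x] index.css              ┃  
┃1           B ┃                              ┃┓ 
┃              ┃                              ┃┃ 
┃2             ┃                              ┃┨ 
┃              ┃                              ┃┃ 
┃3       ·     ┃                              ┃┃ 
┃        │     ┃                              ┃┃ 
┃4   ·   ·   L ┗━━━━━━━━━━━━━━━━━━━━━━━━━━━━━━┛┃ 
┃    │                  ┃$1195.66│48.6 │1002│Be┃ 
┃5   ·                  ┃$1889.81│19.7 │1003│Pa┃ 
┃Cursor: (0,0)          ┃$288.20 │14.1 │1004│NY┃ 
┃                       ┃$3711.42│78.0 │1005│Sy┃ 
┃                       ┃$1845.44│46.3 │1006│Pa┃ 


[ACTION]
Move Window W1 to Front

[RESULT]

               ┃     [x] parser.rs            ┃  
┏━━━━━━━━━━━━━━┃     [ ] auth.md              ┃  
┃ CircuitBoard ┃     [ ] handler.rs           ┃  
┠──────────────┃   [x] package.json           ┃  
┃   0 1 2 3 4 5┃   [ ] LICENSE                ┃  
┃0  [.]─ ·     ┃   [ ] parser.js              ┃  
┃              ┃   [x] index.css              ┃  
┃1           B ┃        ┏━━━━━━━━━━━━━━━━━━━━━━┓ 
┃              ┃        ┃ DataTable            ┃ 
┃2             ┃        ┠──────────────────────┨ 
┃              ┃        ┃Amount  │Score│ID  │Ci┃ 
┃3       ·     ┃        ┃────────┼─────┼────┼──┃ 
┃        │     ┃        ┃$2644.33│83.4 │1000│Sy┃ 
┃4   ·   ·   L ┗━━━━━━━━┃$389.15 │51.5 │1001│Pa┃ 
┃    │                  ┃$1195.66│48.6 │1002│Be┃ 
┃5   ·                  ┃$1889.81│19.7 │1003│Pa┃ 
┃Cursor: (0,0)          ┃$288.20 │14.1 │1004│NY┃ 
┃                       ┃$3711.42│78.0 │1005│Sy┃ 
┃                       ┃$1845.44│46.3 │1006│Pa┃ 


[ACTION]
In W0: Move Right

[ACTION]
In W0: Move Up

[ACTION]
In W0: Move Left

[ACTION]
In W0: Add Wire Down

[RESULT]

               ┃     [x] parser.rs            ┃  
┏━━━━━━━━━━━━━━┃     [ ] auth.md              ┃  
┃ CircuitBoard ┃     [ ] handler.rs           ┃  
┠──────────────┃   [x] package.json           ┃  
┃   0 1 2 3 4 5┃   [ ] LICENSE                ┃  
┃0  [.]─ ·     ┃   [ ] parser.js              ┃  
┃    │         ┃   [x] index.css              ┃  
┃1   ·       B ┃        ┏━━━━━━━━━━━━━━━━━━━━━━┓ 
┃              ┃        ┃ DataTable            ┃ 
┃2             ┃        ┠──────────────────────┨ 
┃              ┃        ┃Amount  │Score│ID  │Ci┃ 
┃3       ·     ┃        ┃────────┼─────┼────┼──┃ 
┃        │     ┃        ┃$2644.33│83.4 │1000│Sy┃ 
┃4   ·   ·   L ┗━━━━━━━━┃$389.15 │51.5 │1001│Pa┃ 
┃    │                  ┃$1195.66│48.6 │1002│Be┃ 
┃5   ·                  ┃$1889.81│19.7 │1003│Pa┃ 
┃Cursor: (0,0)          ┃$288.20 │14.1 │1004│NY┃ 
┃                       ┃$3711.42│78.0 │1005│Sy┃ 
┃                       ┃$1845.44│46.3 │1006│Pa┃ 


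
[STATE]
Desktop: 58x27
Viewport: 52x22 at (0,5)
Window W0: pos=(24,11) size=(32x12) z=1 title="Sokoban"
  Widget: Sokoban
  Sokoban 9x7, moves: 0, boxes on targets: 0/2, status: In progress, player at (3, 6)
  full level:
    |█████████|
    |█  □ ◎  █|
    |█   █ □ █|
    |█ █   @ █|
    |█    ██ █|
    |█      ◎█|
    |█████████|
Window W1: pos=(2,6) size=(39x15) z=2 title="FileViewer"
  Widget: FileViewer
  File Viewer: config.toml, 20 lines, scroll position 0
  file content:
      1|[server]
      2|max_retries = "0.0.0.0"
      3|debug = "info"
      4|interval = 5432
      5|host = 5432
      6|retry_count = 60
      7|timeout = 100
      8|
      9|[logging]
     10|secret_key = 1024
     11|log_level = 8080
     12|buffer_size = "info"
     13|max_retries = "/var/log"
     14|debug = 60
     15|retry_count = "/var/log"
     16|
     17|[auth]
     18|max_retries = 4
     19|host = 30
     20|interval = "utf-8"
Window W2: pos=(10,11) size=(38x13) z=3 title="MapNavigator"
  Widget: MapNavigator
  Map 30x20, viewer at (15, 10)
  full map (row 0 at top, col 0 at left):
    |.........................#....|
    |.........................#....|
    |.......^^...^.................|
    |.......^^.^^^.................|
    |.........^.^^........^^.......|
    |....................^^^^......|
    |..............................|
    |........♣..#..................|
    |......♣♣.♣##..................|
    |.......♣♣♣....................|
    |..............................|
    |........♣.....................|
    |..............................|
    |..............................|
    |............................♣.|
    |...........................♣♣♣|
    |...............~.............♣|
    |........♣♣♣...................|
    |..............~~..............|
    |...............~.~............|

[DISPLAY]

                                                    
  ┏━━━━━━━━━━━━━━━━━━━━━━━━━━━━━━━━━━━━━┓           
  ┃ FileViewer                          ┃           
  ┠─────────────────────────────────────┨           
  ┃[server]                            ▲┃           
  ┃max_retries = "0.0.0.0"             █┃           
  ┃debug =┏━━━━━━━━━━━━━━━━━━━━━━━━━━━━━━━━━━━━┓━━━━
  ┃interva┃ MapNavigator                       ┃    
  ┃host = ┠────────────────────────────────────┨────
  ┃retry_c┃   ..............................   ┃    
  ┃timeout┃   ........♣..#..................   ┃    
  ┃       ┃   ......♣♣.♣##..................   ┃    
  ┃[loggin┃   .......♣♣♣....................   ┃    
  ┃secret_┃   ...............@..............   ┃    
  ┃log_lev┃   ........♣.....................   ┃    
  ┗━━━━━━━┃   ..............................   ┃    
          ┃   ..............................   ┃    
          ┃   ............................♣.   ┃━━━━
          ┗━━━━━━━━━━━━━━━━━━━━━━━━━━━━━━━━━━━━┛    
                                                    
                                                    
                                                    


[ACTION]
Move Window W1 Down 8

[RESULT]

                                                    
                                                    
                                                    
                                                    
                                                    
                                                    
          ┏━━━━━━━━━━━━━━━━━━━━━━━━━━━━━━━━━━━━┓━━━━
  ┏━━━━━━━┃ MapNavigator                       ┃    
  ┃ FileVi┠────────────────────────────────────┨────
  ┠───────┃   ..............................   ┃    
  ┃[server┃   ........♣..#..................   ┃    
  ┃max_ret┃   ......♣♣.♣##..................   ┃    
  ┃debug =┃   .......♣♣♣....................   ┃    
  ┃interva┃   ...............@..............   ┃    
  ┃host = ┃   ........♣.....................   ┃    
  ┃retry_c┃   ..............................   ┃    
  ┃timeout┃   ..............................   ┃    
  ┃       ┃   ............................♣.   ┃━━━━
  ┃[loggin┗━━━━━━━━━━━━━━━━━━━━━━━━━━━━━━━━━━━━┛    
  ┃secret_key = 1024                   ░┃           
  ┃log_level = 8080                    ▼┃           
  ┗━━━━━━━━━━━━━━━━━━━━━━━━━━━━━━━━━━━━━┛           


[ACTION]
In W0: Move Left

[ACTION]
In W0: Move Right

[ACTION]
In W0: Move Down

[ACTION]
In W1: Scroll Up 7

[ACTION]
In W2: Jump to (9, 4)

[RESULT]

                                                    
                                                    
                                                    
                                                    
                                                    
                                                    
          ┏━━━━━━━━━━━━━━━━━━━━━━━━━━━━━━━━━━━━┓━━━━
  ┏━━━━━━━┃ MapNavigator                       ┃    
  ┃ FileVi┠────────────────────────────────────┨────
  ┠───────┃         .........................#.┃    
  ┃[server┃         .........................#.┃    
  ┃max_ret┃         .......^^...^..............┃    
  ┃debug =┃         .......^^.^^^..............┃    
  ┃interva┃         .........@.^^........^^....┃    
  ┃host = ┃         ....................^^^^...┃    
  ┃retry_c┃         ...........................┃    
  ┃timeout┃         ........♣..#...............┃    
  ┃       ┃         ......♣♣.♣##...............┃━━━━
  ┃[loggin┗━━━━━━━━━━━━━━━━━━━━━━━━━━━━━━━━━━━━┛    
  ┃secret_key = 1024                   ░┃           
  ┃log_level = 8080                    ▼┃           
  ┗━━━━━━━━━━━━━━━━━━━━━━━━━━━━━━━━━━━━━┛           
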